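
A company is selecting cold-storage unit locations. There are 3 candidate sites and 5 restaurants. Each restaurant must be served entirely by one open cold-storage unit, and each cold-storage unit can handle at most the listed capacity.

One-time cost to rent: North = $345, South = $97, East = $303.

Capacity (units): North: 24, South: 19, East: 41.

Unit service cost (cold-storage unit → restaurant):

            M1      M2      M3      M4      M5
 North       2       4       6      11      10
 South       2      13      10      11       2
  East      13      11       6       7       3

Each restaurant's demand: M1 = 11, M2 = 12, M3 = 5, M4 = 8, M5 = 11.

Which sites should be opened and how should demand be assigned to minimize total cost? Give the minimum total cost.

Minimum total cost: 673

Open {South, East}: M1→South 2·11=22, M2→East 11·12=132, M3→East 6·5=30, M4→East 7·8=56, M5→East 3·11=33.
Loads: South carries 11/19, East carries 36/41. Service 273; fixed 400; total 673.
Next best feasible plan costs 693.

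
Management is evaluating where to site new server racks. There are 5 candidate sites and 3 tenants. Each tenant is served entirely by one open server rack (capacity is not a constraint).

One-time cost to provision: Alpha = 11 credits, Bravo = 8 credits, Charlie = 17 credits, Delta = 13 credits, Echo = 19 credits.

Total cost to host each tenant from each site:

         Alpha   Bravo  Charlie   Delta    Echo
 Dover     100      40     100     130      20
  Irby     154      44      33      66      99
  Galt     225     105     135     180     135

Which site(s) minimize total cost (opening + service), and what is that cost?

For any fixed open set, each tenant goes to its cheapest open site; total = fixed + service.
{Bravo, Echo}: Dover→Echo 20, Irby→Bravo 44, Galt→Bravo 105. Service 169; fixed 27; total 196.
{Bravo}: service 189 + fixed 8 = 197
{Bravo, Charlie, Echo}: Dover→Echo 20, Irby→Charlie 33, Galt→Bravo 105. Service 158; fixed 44; total 202.
{Alpha, Bravo, Charlie, Delta, Echo}: service 158 + fixed 68 = 226
No other subset beats 196.

Open Bravo and Echo; minimum total cost 196.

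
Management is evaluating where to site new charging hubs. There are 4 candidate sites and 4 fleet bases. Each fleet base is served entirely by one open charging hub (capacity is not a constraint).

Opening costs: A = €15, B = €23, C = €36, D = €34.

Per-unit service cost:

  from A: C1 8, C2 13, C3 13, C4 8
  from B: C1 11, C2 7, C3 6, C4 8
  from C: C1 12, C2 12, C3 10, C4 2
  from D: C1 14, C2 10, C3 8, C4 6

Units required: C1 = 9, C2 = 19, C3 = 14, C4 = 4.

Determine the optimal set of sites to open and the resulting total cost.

Open A and B; minimum total cost 359.

For any fixed open set, each fleet base goes to its cheapest open site; total = fixed + service.
{A, B}: C1→A 8·9=72, C2→B 7·19=133, C3→B 6·14=84, C4→A 8·4=32. Service 321; fixed 38; total 359.
{A, B, C}: service 297 + fixed 74 = 371
{B}: service 348 + fixed 23 = 371
{A, B, C, D}: service 297 + fixed 108 = 405
(All 15 nonempty subsets were checked; A and B is lowest.)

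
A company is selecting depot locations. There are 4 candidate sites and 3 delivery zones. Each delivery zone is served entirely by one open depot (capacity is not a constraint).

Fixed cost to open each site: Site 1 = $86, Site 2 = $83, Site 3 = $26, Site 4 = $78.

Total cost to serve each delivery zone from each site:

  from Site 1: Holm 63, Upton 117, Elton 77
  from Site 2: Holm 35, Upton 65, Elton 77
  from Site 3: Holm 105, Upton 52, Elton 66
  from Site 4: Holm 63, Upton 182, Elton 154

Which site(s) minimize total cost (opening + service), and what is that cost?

For any fixed open set, each delivery zone goes to its cheapest open site; total = fixed + service.
{Site 3}: Holm→Site 3 105, Upton→Site 3 52, Elton→Site 3 66. Service 223; fixed 26; total 249.
{Site 2}: service 177 + fixed 83 = 260
{Site 2, Site 3}: service 153 + fixed 109 = 262
{Site 1, Site 2, Site 3, Site 4}: service 153 + fixed 273 = 426
No other subset beats 249.

Open Site 3 only; minimum total cost 249.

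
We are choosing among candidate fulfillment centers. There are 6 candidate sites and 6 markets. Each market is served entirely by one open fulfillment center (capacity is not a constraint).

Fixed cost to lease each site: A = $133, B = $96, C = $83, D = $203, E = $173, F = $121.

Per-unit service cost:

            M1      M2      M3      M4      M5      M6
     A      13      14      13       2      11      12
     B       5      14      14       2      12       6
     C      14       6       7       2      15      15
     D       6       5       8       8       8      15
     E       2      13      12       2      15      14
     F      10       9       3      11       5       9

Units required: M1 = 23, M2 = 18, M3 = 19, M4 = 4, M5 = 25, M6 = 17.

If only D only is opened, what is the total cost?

Each market is assigned to its cheapest site among the open ones.
{D}: M1→D 6·23=138, M2→D 5·18=90, M3→D 8·19=152, M4→D 8·4=32, M5→D 8·25=200, M6→D 15·17=255. Service 867; fixed 203; total 1070.

Total cost: 1070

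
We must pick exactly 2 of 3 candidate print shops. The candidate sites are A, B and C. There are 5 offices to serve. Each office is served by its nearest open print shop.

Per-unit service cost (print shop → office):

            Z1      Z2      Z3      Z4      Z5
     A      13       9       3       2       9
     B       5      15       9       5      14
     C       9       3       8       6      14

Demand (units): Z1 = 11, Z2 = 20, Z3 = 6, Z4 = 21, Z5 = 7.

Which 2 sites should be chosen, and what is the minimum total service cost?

Choose A and C; total service cost 282.

With exactly 2 open, each office uses its cheapest among the chosen.
{A, C}: Z1→C 9·11=99, Z2→C 3·20=60, Z3→A 3·6=18, Z4→A 2·21=42, Z5→A 9·7=63. Service cost 282.
{A, B}: service cost 358
{B, C}: service cost 366
Among all 3 size-2 choices, {A, C} is lowest.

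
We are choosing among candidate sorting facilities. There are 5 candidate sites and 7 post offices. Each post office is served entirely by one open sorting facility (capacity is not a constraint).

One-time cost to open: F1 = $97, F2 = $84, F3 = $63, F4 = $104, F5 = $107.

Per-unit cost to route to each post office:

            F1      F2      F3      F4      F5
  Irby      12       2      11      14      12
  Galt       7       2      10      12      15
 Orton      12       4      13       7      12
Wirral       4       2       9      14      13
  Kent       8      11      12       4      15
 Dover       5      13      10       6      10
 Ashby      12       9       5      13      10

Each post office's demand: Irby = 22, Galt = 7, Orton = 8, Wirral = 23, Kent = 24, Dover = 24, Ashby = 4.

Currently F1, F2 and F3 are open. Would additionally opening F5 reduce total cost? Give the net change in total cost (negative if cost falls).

No — net change +107 (cost rises by 107).

Current service cost with {F1, F2, F3}: 468.
Adding F5: each post office re-picks its cheapest; new service cost 468, saving 0.
Extra fixed cost: 107. Net change = 107 − 0 = 107.
(Totals: 712 → 819.)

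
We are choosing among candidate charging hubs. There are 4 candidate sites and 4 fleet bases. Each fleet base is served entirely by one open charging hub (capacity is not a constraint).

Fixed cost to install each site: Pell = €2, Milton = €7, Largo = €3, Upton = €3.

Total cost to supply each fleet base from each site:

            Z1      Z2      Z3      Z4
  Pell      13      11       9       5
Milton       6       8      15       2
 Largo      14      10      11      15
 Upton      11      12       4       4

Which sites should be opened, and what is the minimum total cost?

For any fixed open set, each fleet base goes to its cheapest open site; total = fixed + service.
{Milton, Upton}: Z1→Milton 6, Z2→Milton 8, Z3→Upton 4, Z4→Milton 2. Service 20; fixed 10; total 30.
{Pell, Milton, Upton}: Z1→Milton 6, Z2→Milton 8, Z3→Upton 4, Z4→Milton 2. Service 20; fixed 12; total 32.
{Milton, Largo, Upton}: service 20 + fixed 13 = 33
{Pell, Milton, Largo, Upton}: service 20 + fixed 15 = 35
(All 15 nonempty subsets were checked; Milton and Upton is lowest.)

Open Milton and Upton; minimum total cost 30.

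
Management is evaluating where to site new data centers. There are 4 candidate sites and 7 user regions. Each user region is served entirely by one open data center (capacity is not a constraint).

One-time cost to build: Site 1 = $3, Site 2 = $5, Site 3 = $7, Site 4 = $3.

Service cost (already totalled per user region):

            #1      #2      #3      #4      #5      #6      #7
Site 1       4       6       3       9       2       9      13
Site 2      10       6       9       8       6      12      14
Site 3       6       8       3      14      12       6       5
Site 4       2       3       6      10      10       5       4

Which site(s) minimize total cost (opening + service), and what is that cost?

Open Site 1 and Site 4; minimum total cost 34.

For any fixed open set, each user region goes to its cheapest open site; total = fixed + service.
{Site 1, Site 4}: #1→Site 4 2, #2→Site 4 3, #3→Site 1 3, #4→Site 1 9, #5→Site 1 2, #6→Site 4 5, #7→Site 4 4. Service 28; fixed 6; total 34.
{Site 1, Site 2, Site 4}: #1→Site 4 2, #2→Site 4 3, #3→Site 1 3, #4→Site 2 8, #5→Site 1 2, #6→Site 4 5, #7→Site 4 4. Service 27; fixed 11; total 38.
{Site 1, Site 3, Site 4}: #1→Site 4 2, #2→Site 4 3, #3→Site 1 3, #4→Site 1 9, #5→Site 1 2, #6→Site 4 5, #7→Site 4 4. Service 28; fixed 13; total 41.
{Site 1, Site 2, Site 3, Site 4}: service 27 + fixed 18 = 45
No other subset beats 34.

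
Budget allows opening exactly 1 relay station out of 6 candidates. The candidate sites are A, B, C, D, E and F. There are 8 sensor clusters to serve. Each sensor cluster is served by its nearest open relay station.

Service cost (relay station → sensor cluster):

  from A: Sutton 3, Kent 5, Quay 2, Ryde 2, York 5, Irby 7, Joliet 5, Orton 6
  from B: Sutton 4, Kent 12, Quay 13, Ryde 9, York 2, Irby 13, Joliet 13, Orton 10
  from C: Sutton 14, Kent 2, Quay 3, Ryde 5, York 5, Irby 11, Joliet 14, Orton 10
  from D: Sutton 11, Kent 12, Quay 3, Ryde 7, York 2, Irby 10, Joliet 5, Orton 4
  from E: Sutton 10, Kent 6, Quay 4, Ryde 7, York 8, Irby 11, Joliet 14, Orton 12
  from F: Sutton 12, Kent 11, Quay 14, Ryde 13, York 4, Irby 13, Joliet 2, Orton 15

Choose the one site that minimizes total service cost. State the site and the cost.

Choose A only; total service cost 35.

With exactly 1 open, each sensor cluster uses its cheapest among the chosen.
{A}: Sutton→A 3, Kent→A 5, Quay→A 2, Ryde→A 2, York→A 5, Irby→A 7, Joliet→A 5, Orton→A 6. Service cost 35.
{D}: service cost 54
{C}: service cost 64
Among all 6 size-1 choices, {A} is lowest.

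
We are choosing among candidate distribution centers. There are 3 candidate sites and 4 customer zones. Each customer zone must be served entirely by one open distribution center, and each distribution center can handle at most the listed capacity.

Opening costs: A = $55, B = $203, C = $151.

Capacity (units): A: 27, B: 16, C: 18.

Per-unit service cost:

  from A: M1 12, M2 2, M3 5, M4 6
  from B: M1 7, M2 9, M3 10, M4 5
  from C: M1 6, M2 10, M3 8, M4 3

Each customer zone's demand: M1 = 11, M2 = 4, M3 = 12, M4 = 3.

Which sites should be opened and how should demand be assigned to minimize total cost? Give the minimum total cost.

Minimum total cost: 349

Open {A, C}: M1→C 6·11=66, M2→A 2·4=8, M3→A 5·12=60, M4→C 3·3=9.
Loads: A carries 16/27, C carries 14/18. Service 143; fixed 206; total 349.
Next best feasible plan costs 358.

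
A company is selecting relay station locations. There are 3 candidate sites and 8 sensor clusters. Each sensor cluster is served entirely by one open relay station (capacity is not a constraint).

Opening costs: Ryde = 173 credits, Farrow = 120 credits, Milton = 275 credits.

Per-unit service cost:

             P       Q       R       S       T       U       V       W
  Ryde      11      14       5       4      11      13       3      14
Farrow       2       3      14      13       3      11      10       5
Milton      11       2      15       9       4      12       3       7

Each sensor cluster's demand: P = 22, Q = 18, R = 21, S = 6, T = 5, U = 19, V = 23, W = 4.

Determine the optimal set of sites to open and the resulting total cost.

For any fixed open set, each sensor cluster goes to its cheapest open site; total = fixed + service.
{Ryde, Farrow}: P→Farrow 2·22=44, Q→Farrow 3·18=54, R→Ryde 5·21=105, S→Ryde 4·6=24, T→Farrow 3·5=15, U→Farrow 11·19=209, V→Ryde 3·23=69, W→Farrow 5·4=20. Service 540; fixed 293; total 833.
{Farrow}: service 944 + fixed 120 = 1064
{Ryde, Farrow, Milton}: service 522 + fixed 568 = 1090
No other subset beats 833.

Open Ryde and Farrow; minimum total cost 833.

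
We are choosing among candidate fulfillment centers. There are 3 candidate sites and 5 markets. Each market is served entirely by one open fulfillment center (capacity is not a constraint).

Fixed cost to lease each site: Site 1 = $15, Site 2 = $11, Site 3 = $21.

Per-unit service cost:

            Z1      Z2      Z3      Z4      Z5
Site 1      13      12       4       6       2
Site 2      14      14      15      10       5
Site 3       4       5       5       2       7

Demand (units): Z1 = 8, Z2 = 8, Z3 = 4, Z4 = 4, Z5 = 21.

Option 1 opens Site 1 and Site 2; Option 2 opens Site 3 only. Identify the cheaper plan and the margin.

Option 2 is cheaper by 40.

Option 1: {Site 1, Site 2}: Z1→Site 1 13·8=104, Z2→Site 1 12·8=96, Z3→Site 1 4·4=16, Z4→Site 1 6·4=24, Z5→Site 1 2·21=42. Service 282; fixed 26; total 308.
Option 2: {Site 3}: Z1→Site 3 4·8=32, Z2→Site 3 5·8=40, Z3→Site 3 5·4=20, Z4→Site 3 2·4=8, Z5→Site 3 7·21=147. Service 247; fixed 21; total 268.
Difference: |308 − 268| = 40.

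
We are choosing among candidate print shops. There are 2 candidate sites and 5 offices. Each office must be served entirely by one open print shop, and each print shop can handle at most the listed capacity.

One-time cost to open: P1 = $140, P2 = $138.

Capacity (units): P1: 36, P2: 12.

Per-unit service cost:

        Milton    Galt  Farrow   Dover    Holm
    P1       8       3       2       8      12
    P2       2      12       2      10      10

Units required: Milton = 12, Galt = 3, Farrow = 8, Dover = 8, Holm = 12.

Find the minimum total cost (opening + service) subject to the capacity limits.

Minimum total cost: 535

Open {P1, P2}: Milton→P2 2·12=24, Galt→P1 3·3=9, Farrow→P1 2·8=16, Dover→P1 8·8=64, Holm→P1 12·12=144.
Loads: P1 carries 31/36, P2 carries 12/12. Service 257; fixed 278; total 535.
Next best feasible plan costs 583.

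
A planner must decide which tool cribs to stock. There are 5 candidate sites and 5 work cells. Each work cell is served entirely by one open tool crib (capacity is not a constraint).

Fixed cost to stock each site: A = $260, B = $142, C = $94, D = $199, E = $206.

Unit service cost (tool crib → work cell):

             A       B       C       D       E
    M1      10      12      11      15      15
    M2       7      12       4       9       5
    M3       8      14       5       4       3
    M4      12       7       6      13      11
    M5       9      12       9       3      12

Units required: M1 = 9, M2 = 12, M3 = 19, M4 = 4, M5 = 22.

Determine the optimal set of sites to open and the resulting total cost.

For any fixed open set, each work cell goes to its cheapest open site; total = fixed + service.
{C}: M1→C 11·9=99, M2→C 4·12=48, M3→C 5·19=95, M4→C 6·4=24, M5→C 9·22=198. Service 464; fixed 94; total 558.
{C, D}: service 313 + fixed 293 = 606
{D}: service 437 + fixed 199 = 636
{A, B, C, D, E}: service 285 + fixed 901 = 1186
No other subset beats 558.

Open C only; minimum total cost 558.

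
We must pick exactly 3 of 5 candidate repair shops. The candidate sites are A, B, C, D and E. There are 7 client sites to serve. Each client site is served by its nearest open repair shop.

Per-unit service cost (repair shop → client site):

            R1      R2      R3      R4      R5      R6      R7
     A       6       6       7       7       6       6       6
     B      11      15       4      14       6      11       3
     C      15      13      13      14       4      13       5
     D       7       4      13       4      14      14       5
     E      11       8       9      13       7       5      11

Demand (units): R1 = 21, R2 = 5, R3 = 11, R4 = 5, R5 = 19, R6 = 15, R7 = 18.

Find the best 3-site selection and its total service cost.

With exactly 3 open, each client site uses its cheapest among the chosen.
{A, B, C}: R1→A 6·21=126, R2→A 6·5=30, R3→B 4·11=44, R4→A 7·5=35, R5→C 4·19=76, R6→A 6·15=90, R7→B 3·18=54. Service cost 455.
{A, B, D}: service cost 468
{B, D, E}: service cost 474
Among all 10 size-3 choices, {A, B, C} is lowest.

Choose A, B and C; total service cost 455.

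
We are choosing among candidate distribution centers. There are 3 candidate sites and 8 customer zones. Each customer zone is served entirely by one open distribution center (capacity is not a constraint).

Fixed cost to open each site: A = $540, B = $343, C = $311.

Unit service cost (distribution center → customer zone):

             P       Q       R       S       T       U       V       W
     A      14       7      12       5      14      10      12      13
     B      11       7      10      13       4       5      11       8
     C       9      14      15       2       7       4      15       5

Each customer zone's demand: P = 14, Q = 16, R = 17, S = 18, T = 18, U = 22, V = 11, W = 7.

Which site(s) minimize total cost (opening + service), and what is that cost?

For any fixed open set, each customer zone goes to its cheapest open site; total = fixed + service.
{C}: P→C 9·14=126, Q→C 14·16=224, R→C 15·17=255, S→C 2·18=36, T→C 7·18=126, U→C 4·22=88, V→C 15·11=165, W→C 5·7=35. Service 1055; fixed 311; total 1366.
{B}: P→B 11·14=154, Q→B 7·16=112, R→B 10·17=170, S→B 13·18=234, T→B 4·18=72, U→B 5·22=110, V→B 11·11=121, W→B 8·7=56. Service 1029; fixed 343; total 1372.
{B, C}: P→C 9·14=126, Q→B 7·16=112, R→B 10·17=170, S→C 2·18=36, T→B 4·18=72, U→C 4·22=88, V→B 11·11=121, W→C 5·7=35. Service 760; fixed 654; total 1414.
{A, B, C}: service 760 + fixed 1194 = 1954
(All 7 nonempty subsets were checked; C only is lowest.)

Open C only; minimum total cost 1366.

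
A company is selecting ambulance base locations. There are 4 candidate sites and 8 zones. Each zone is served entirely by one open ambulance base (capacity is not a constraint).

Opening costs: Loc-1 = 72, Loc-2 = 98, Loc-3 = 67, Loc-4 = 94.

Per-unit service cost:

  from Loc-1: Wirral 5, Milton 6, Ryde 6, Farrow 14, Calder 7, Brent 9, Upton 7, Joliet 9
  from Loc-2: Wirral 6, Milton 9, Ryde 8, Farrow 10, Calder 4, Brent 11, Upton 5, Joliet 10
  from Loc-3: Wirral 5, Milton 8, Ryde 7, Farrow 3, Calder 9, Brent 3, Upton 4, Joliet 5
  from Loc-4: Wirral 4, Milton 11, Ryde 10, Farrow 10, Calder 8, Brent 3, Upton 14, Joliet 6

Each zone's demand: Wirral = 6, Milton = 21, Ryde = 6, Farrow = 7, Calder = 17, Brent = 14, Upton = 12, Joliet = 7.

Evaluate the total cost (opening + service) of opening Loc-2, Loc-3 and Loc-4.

Each zone is assigned to its cheapest site among the open ones.
{Loc-2, Loc-3, Loc-4}: Wirral→Loc-4 4·6=24, Milton→Loc-3 8·21=168, Ryde→Loc-3 7·6=42, Farrow→Loc-3 3·7=21, Calder→Loc-2 4·17=68, Brent→Loc-3 3·14=42, Upton→Loc-3 4·12=48, Joliet→Loc-3 5·7=35. Service 448; fixed 259; total 707.

Total cost: 707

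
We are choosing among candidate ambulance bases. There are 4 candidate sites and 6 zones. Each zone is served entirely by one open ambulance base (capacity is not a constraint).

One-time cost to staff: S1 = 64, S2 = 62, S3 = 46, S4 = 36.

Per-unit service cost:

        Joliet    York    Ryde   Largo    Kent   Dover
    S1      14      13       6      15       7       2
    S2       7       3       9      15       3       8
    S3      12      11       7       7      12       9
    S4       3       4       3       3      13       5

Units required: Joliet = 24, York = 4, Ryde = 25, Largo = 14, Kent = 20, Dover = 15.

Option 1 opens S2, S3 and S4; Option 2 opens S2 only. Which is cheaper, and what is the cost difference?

Option 1: {S2, S3, S4}: Joliet→S4 3·24=72, York→S2 3·4=12, Ryde→S4 3·25=75, Largo→S4 3·14=42, Kent→S2 3·20=60, Dover→S4 5·15=75. Service 336; fixed 144; total 480.
Option 2: {S2}: Joliet→S2 7·24=168, York→S2 3·4=12, Ryde→S2 9·25=225, Largo→S2 15·14=210, Kent→S2 3·20=60, Dover→S2 8·15=120. Service 795; fixed 62; total 857.
Difference: |480 − 857| = 377.

Option 1 is cheaper by 377.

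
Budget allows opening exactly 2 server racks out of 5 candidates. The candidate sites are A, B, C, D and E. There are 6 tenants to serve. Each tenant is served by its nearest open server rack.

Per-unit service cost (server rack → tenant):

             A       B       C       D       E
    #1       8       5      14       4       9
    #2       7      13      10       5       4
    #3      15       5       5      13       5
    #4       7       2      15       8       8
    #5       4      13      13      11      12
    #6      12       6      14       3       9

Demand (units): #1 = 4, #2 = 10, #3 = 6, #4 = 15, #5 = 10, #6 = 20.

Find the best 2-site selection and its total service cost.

With exactly 2 open, each tenant uses its cheapest among the chosen.
{B, D}: #1→D 4·4=16, #2→D 5·10=50, #3→B 5·6=30, #4→B 2·15=30, #5→D 11·10=110, #6→D 3·20=60. Service cost 296.
{A, B}: service cost 310
{A, D}: service cost 349
Among all 10 size-2 choices, {B, D} is lowest.

Choose B and D; total service cost 296.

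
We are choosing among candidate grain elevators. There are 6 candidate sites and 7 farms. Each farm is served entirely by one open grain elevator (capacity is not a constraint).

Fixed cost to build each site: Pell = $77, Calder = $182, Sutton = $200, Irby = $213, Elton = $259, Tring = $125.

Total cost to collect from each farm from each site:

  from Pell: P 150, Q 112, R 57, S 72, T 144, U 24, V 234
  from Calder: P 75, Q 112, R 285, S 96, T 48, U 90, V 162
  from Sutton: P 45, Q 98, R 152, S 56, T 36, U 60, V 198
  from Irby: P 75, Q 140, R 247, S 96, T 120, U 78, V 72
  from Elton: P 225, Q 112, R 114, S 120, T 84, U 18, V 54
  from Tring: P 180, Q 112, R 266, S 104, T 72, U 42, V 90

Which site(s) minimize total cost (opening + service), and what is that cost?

For any fixed open set, each farm goes to its cheapest open site; total = fixed + service.
{Pell, Tring}: P→Pell 150, Q→Pell 112, R→Pell 57, S→Pell 72, T→Tring 72, U→Pell 24, V→Tring 90. Service 577; fixed 202; total 779.
{Pell, Sutton}: P→Sutton 45, Q→Sutton 98, R→Pell 57, S→Sutton 56, T→Sutton 36, U→Pell 24, V→Sutton 198. Service 514; fixed 277; total 791.
{Pell, Sutton, Tring}: P→Sutton 45, Q→Sutton 98, R→Pell 57, S→Sutton 56, T→Sutton 36, U→Pell 24, V→Tring 90. Service 406; fixed 402; total 808.
{Pell, Calder, Sutton, Irby, Elton, Tring}: P→Sutton 45, Q→Sutton 98, R→Pell 57, S→Sutton 56, T→Sutton 36, U→Elton 18, V→Elton 54. Service 364; fixed 1056; total 1420.
No other subset beats 779.

Open Pell and Tring; minimum total cost 779.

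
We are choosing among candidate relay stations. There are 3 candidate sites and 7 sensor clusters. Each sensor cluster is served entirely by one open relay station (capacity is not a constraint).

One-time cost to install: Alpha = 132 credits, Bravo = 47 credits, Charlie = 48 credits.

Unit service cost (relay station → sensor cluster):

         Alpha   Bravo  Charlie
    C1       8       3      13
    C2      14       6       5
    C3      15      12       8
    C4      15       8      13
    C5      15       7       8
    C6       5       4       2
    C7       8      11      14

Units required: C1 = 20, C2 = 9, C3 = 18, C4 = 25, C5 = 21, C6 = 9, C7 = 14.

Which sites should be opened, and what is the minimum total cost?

For any fixed open set, each sensor cluster goes to its cheapest open site; total = fixed + service.
{Bravo, Charlie}: C1→Bravo 3·20=60, C2→Charlie 5·9=45, C3→Charlie 8·18=144, C4→Bravo 8·25=200, C5→Bravo 7·21=147, C6→Charlie 2·9=18, C7→Bravo 11·14=154. Service 768; fixed 95; total 863.
{Bravo}: C1→Bravo 3·20=60, C2→Bravo 6·9=54, C3→Bravo 12·18=216, C4→Bravo 8·25=200, C5→Bravo 7·21=147, C6→Bravo 4·9=36, C7→Bravo 11·14=154. Service 867; fixed 47; total 914.
{Alpha, Bravo, Charlie}: service 726 + fixed 227 = 953
(All 7 nonempty subsets were checked; Bravo and Charlie is lowest.)

Open Bravo and Charlie; minimum total cost 863.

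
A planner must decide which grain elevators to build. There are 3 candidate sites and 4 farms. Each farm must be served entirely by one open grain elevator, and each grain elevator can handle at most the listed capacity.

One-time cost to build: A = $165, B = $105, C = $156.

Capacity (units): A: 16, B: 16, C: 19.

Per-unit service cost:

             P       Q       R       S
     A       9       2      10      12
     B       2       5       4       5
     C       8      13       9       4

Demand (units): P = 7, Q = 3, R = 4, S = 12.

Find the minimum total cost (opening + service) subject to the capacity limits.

Minimum total cost: 354

Open {B, C}: P→B 2·7=14, Q→B 5·3=15, R→B 4·4=16, S→C 4·12=48.
Loads: B carries 14/16, C carries 12/19. Service 93; fixed 261; total 354.
Next best feasible plan costs 374.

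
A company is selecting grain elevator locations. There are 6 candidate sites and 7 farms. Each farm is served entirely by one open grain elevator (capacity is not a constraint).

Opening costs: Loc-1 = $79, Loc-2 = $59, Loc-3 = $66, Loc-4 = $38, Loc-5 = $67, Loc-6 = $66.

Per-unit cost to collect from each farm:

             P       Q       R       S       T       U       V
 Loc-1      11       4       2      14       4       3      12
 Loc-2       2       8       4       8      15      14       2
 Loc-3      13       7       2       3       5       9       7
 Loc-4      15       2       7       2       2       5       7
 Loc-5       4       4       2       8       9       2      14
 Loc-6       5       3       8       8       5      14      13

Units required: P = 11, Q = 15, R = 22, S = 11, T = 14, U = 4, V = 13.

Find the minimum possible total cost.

For any fixed open set, each farm goes to its cheapest open site; total = fixed + service.
{Loc-2, Loc-4}: P→Loc-2 2·11=22, Q→Loc-4 2·15=30, R→Loc-2 4·22=88, S→Loc-4 2·11=22, T→Loc-4 2·14=28, U→Loc-4 5·4=20, V→Loc-2 2·13=26. Service 236; fixed 97; total 333.
{Loc-2, Loc-4, Loc-5}: service 180 + fixed 164 = 344
{Loc-2, Loc-3, Loc-4}: P→Loc-2 2·11=22, Q→Loc-4 2·15=30, R→Loc-3 2·22=44, S→Loc-4 2·11=22, T→Loc-4 2·14=28, U→Loc-4 5·4=20, V→Loc-2 2·13=26. Service 192; fixed 163; total 355.
{Loc-1, Loc-2, Loc-3, Loc-4, Loc-5, Loc-6}: service 180 + fixed 375 = 555
No other subset beats 333.

Minimum total cost: 333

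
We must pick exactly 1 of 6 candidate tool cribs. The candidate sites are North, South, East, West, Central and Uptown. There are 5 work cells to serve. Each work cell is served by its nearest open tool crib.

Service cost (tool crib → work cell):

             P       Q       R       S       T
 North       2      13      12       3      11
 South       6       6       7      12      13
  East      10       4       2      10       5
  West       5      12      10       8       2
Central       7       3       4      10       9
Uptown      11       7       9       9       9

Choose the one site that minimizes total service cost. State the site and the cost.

Choose East only; total service cost 31.

With exactly 1 open, each work cell uses its cheapest among the chosen.
{East}: P→East 10, Q→East 4, R→East 2, S→East 10, T→East 5. Service cost 31.
{Central}: service cost 33
{West}: service cost 37
Among all 6 size-1 choices, {East} is lowest.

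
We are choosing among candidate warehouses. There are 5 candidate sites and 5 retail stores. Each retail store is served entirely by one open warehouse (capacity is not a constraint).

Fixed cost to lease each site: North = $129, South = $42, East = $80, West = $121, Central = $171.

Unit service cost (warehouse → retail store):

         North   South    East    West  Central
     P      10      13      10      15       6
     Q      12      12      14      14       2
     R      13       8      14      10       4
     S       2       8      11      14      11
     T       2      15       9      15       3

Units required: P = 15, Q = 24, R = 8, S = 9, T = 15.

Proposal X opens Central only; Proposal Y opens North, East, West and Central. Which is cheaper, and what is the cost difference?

Proposal X is cheaper by 234.

Proposal X: {Central}: P→Central 6·15=90, Q→Central 2·24=48, R→Central 4·8=32, S→Central 11·9=99, T→Central 3·15=45. Service 314; fixed 171; total 485.
Proposal Y: {North, East, West, Central}: P→Central 6·15=90, Q→Central 2·24=48, R→Central 4·8=32, S→North 2·9=18, T→North 2·15=30. Service 218; fixed 501; total 719.
Difference: |485 − 719| = 234.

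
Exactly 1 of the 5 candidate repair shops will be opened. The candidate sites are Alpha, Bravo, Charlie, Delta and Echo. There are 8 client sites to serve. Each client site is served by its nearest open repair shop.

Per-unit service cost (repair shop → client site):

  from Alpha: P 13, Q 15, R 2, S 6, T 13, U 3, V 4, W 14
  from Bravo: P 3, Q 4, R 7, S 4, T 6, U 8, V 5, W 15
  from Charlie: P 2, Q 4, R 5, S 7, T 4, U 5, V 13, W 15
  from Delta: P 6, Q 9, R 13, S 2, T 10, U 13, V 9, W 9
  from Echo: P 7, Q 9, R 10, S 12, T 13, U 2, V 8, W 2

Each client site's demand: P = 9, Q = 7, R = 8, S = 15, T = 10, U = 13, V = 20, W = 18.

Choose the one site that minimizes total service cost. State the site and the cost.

Choose Bravo only; total service cost 705.

With exactly 1 open, each client site uses its cheapest among the chosen.
{Bravo}: P→Bravo 3·9=27, Q→Bravo 4·7=28, R→Bravo 7·8=56, S→Bravo 4·15=60, T→Bravo 6·10=60, U→Bravo 8·13=104, V→Bravo 5·20=100, W→Bravo 15·18=270. Service cost 705.
{Echo}: service cost 738
{Charlie}: service cost 826
Among all 5 size-1 choices, {Bravo} is lowest.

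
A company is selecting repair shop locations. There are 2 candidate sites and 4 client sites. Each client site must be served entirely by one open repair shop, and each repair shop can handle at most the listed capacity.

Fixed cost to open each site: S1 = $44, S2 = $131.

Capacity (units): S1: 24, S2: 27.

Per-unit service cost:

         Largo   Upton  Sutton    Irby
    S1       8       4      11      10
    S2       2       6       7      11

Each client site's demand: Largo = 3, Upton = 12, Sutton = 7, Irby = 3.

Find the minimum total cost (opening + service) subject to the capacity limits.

Open {S2}: Largo→S2 2·3=6, Upton→S2 6·12=72, Sutton→S2 7·7=49, Irby→S2 11·3=33.
Loads: S2 carries 25/27. Service 160; fixed 131; total 291.
Next best feasible plan costs 308.

Minimum total cost: 291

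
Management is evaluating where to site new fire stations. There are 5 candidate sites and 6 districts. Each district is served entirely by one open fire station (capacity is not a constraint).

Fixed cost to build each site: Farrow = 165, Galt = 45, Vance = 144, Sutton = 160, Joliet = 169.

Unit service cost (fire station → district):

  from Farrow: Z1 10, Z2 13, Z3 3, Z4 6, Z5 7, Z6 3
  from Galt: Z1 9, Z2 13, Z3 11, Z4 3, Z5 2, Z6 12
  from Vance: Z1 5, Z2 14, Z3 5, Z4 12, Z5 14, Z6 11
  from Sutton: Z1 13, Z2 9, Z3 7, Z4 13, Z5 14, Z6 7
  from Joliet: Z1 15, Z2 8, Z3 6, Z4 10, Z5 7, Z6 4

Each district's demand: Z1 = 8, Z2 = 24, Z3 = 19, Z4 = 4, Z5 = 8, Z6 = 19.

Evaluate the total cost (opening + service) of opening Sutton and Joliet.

Each district is assigned to its cheapest site among the open ones.
{Sutton, Joliet}: Z1→Sutton 13·8=104, Z2→Joliet 8·24=192, Z3→Joliet 6·19=114, Z4→Joliet 10·4=40, Z5→Joliet 7·8=56, Z6→Joliet 4·19=76. Service 582; fixed 329; total 911.

Total cost: 911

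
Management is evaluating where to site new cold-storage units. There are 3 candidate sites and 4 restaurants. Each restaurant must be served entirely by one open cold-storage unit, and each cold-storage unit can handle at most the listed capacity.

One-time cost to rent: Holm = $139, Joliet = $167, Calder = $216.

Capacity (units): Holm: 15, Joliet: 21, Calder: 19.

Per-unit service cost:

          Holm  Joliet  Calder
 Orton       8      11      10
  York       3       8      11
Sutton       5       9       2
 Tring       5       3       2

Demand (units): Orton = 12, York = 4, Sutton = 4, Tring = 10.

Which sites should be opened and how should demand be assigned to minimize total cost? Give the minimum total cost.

Open {Holm, Joliet}: Orton→Holm 8·12=96, York→Joliet 8·4=32, Sutton→Joliet 9·4=36, Tring→Joliet 3·10=30.
Loads: Holm carries 12/15, Joliet carries 18/21. Service 194; fixed 306; total 500.
Next best feasible plan costs 523.

Minimum total cost: 500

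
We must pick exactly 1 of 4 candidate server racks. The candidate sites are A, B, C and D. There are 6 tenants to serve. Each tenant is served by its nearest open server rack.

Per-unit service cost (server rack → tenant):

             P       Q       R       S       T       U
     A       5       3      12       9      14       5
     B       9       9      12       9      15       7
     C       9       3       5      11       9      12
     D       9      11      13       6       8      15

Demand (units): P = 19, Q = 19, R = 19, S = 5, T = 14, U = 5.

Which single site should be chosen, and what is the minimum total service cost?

With exactly 1 open, each tenant uses its cheapest among the chosen.
{C}: P→C 9·19=171, Q→C 3·19=57, R→C 5·19=95, S→C 11·5=55, T→C 9·14=126, U→C 12·5=60. Service cost 564.
{A}: service cost 646
{D}: service cost 844
Among all 4 size-1 choices, {C} is lowest.

Choose C only; total service cost 564.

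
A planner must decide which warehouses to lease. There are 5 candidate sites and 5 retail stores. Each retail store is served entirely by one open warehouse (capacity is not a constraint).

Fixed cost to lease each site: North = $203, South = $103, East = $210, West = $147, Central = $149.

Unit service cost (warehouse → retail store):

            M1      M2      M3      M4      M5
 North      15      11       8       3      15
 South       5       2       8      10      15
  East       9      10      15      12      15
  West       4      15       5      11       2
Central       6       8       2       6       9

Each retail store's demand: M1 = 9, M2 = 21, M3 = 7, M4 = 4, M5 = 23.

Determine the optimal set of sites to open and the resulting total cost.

Open South and West; minimum total cost 449.

For any fixed open set, each retail store goes to its cheapest open site; total = fixed + service.
{South, West}: M1→West 4·9=36, M2→South 2·21=42, M3→West 5·7=35, M4→South 10·4=40, M5→West 2·23=46. Service 199; fixed 250; total 449.
{South, West, Central}: service 162 + fixed 399 = 561
{South, Central}: service 332 + fixed 252 = 584
{North, South, East, West, Central}: M1→West 4·9=36, M2→South 2·21=42, M3→Central 2·7=14, M4→North 3·4=12, M5→West 2·23=46. Service 150; fixed 812; total 962.
No other subset beats 449.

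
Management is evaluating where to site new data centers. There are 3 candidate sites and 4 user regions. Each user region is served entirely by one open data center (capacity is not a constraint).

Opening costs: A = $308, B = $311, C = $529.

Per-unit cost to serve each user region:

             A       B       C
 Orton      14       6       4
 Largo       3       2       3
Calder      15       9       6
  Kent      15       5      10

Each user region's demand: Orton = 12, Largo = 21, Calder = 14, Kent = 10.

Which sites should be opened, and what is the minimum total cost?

Open B only; minimum total cost 601.

For any fixed open set, each user region goes to its cheapest open site; total = fixed + service.
{B}: Orton→B 6·12=72, Largo→B 2·21=42, Calder→B 9·14=126, Kent→B 5·10=50. Service 290; fixed 311; total 601.
{C}: service 295 + fixed 529 = 824
{A}: service 591 + fixed 308 = 899
{A, B, C}: service 224 + fixed 1148 = 1372
No other subset beats 601.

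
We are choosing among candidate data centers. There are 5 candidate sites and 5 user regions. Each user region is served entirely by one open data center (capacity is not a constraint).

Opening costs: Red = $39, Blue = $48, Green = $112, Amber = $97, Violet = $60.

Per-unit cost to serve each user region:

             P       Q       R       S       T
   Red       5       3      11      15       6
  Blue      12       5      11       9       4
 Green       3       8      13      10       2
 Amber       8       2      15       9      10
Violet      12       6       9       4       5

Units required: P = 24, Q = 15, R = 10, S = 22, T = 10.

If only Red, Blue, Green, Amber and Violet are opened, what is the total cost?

Total cost: 656

Each user region is assigned to its cheapest site among the open ones.
{Red, Blue, Green, Amber, Violet}: P→Green 3·24=72, Q→Amber 2·15=30, R→Violet 9·10=90, S→Violet 4·22=88, T→Green 2·10=20. Service 300; fixed 356; total 656.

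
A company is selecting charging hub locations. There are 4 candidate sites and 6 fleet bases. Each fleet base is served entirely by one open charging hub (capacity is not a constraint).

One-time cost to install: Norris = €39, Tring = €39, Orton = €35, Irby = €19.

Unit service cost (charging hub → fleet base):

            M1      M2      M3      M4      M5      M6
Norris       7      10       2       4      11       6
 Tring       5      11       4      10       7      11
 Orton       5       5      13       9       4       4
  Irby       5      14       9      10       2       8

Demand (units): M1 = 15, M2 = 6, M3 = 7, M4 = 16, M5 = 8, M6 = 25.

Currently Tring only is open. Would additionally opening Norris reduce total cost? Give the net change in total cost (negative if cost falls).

Current service cost with {Tring}: 660.
Adding Norris: each fleet base re-picks its cheapest; new service cost 419, saving 241.
Extra fixed cost: 39. Net change = 39 − 241 = -202.
(Totals: 699 → 497.)

Yes — net change −202 (cost falls by 202).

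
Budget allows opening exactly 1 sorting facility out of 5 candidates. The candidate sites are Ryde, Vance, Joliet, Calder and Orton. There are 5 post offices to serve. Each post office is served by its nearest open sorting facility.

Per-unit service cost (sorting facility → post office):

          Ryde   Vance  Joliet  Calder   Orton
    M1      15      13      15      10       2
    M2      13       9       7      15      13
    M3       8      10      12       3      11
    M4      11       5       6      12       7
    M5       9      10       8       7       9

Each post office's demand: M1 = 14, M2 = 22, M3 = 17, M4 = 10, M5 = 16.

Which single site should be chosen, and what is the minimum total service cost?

With exactly 1 open, each post office uses its cheapest among the chosen.
{Orton}: M1→Orton 2·14=28, M2→Orton 13·22=286, M3→Orton 11·17=187, M4→Orton 7·10=70, M5→Orton 9·16=144. Service cost 715.
{Calder}: service cost 753
{Joliet}: service cost 756
Among all 5 size-1 choices, {Orton} is lowest.

Choose Orton only; total service cost 715.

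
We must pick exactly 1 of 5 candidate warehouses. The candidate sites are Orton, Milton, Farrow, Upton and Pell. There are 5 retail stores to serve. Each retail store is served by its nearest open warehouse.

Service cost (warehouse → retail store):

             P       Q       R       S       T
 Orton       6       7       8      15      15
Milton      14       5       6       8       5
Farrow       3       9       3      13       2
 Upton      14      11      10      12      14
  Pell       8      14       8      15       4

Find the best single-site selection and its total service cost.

With exactly 1 open, each retail store uses its cheapest among the chosen.
{Farrow}: P→Farrow 3, Q→Farrow 9, R→Farrow 3, S→Farrow 13, T→Farrow 2. Service cost 30.
{Milton}: service cost 38
{Pell}: service cost 49
Among all 5 size-1 choices, {Farrow} is lowest.

Choose Farrow only; total service cost 30.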